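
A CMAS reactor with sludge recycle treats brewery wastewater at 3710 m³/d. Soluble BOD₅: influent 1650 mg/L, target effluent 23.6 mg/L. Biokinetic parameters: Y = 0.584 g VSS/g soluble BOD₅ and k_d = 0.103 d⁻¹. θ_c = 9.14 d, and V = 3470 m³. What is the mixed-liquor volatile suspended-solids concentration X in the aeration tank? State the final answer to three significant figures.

Solving the biomass balance for X: X = Y Q (S₀−S) θ_c / [V (1+k_d θ_c)] = 0.584 × 3710 × (1650 − 23.6) × 9.14 / [3470 × (1 + 0.103 × 9.14)] = 4781 mg/L.

X ≈ 4780 mg/L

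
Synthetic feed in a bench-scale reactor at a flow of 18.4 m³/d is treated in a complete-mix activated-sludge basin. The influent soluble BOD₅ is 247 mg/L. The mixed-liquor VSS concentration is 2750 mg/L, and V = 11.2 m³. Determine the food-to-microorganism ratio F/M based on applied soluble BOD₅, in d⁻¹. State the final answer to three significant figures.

F/M = Q·S₀ / (V·X) = 18.4 × 247 / (11.20 × 2750) = 0.1476 g soluble BOD₅·(g VSS·d)⁻¹.

F/M ≈ 0.148 d⁻¹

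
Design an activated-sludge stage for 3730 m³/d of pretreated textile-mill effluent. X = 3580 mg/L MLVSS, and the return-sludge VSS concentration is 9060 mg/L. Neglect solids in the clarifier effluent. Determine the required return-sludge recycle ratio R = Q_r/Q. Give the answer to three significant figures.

Mass balance around the secondary clarifier (neglecting effluent solids): R = X / (X_r − X) = 3580 / (9060 − 3580) = 0.6533.

R ≈ 0.653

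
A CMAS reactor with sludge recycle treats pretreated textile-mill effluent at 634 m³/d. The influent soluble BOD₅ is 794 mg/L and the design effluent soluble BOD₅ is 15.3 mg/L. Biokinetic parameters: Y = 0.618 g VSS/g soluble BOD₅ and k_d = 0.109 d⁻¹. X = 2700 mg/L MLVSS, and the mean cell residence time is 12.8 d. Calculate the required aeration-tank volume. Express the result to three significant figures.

From the SRT design equation V = Y Q (S₀−S) θ_c / [X (1 + k_d θ_c)] = 0.618 × 634 × (794 − 15.3) × 12.8 / [2700 × (1 + 0.109 × 12.8)] = 3.91×10^6 / 6467 = 603.9 m³.

V ≈ 604 m³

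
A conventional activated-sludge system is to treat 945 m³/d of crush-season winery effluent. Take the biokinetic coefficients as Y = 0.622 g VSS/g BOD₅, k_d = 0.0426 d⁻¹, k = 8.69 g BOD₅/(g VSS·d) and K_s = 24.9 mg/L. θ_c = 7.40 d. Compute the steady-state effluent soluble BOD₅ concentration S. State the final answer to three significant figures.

S ≈ 0.847 mg/L

For a completely mixed reactor with recycle the Lawrence–McCarty relation gives S = K_s·(1 + k_d·θ_c) / [θ_c·(Y·k − k_d) − 1] = 24.9 × (1 + 0.0426 × 7.40) / [7.40 × (0.622 × 8.69 − 0.0426) − 1] = 32.75 / 38.68 = 0.8466 mg/L.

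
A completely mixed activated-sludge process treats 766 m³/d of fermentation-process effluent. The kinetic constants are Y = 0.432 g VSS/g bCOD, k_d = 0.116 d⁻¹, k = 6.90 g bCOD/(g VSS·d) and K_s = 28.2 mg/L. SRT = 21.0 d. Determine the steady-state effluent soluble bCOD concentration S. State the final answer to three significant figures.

Effluent substrate depends only on kinetics and SRT: S = K_s(1 + k_d θ_c) / [θ_c(Yk − k_d) − 1] = 28.2 × (1 + 0.116 × 21.0) / [21.0 × (0.432 × 6.90 − 0.116) − 1] = 96.90 / 59.16 = 1.638 mg/L.

S ≈ 1.64 mg/L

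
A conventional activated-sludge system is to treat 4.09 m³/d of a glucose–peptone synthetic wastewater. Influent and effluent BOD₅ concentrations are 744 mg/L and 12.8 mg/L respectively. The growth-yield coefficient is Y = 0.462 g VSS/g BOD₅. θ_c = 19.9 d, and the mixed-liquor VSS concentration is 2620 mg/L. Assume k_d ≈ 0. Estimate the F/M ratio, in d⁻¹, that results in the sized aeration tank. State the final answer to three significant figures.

Biomass mass balance (decay neglected): V·X = Y·Q·(S₀ − S)·θ_c, so V = 0.462 × 4.09 × (744 − 12.8) × 19.9 / 2620 = 10.49 m³.
F/M = Q·S₀ / (V·X) = 4.09 × 744 / (10.49 × 2620) = 0.1107 g BOD₅·(g VSS·d)⁻¹.

F/M ≈ 0.111 d⁻¹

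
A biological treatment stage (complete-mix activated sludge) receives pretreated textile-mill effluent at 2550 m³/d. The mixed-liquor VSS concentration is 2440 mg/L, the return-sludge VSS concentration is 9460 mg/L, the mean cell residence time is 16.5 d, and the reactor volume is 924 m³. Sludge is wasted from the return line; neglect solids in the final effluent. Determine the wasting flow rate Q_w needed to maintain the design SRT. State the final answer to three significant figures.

Q_w ≈ 14.4 m³/d

θ_c = V·X/(Q_w·X_r) when wasting from the recycle, so Q_w = V·X/(θ_c·X_r) = 924.0 × 2440 / (16.5 × 9460) = 14.44 m³/d.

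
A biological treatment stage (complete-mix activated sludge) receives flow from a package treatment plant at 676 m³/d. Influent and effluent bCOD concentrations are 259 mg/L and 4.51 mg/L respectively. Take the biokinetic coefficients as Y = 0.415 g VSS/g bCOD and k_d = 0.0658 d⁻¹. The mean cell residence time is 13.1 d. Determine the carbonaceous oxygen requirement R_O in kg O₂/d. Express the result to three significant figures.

R_O ≈ 118 kg O₂/d

Observed yield with endogenous decay: Y_obs = Y / (1 + k_d·θ_c) = 0.415 / (1 + 0.0658 × 13.1) = 0.415 / 1.862 = 0.2229 g VSS/g bCOD.
Substrate removed = Q·(S₀ − S) = 676 m³/d × (259 − 4.51) g/m³ = 1.72×10^5 g/d = 172.0 kg/d.
Net sludge production P_X = 0.2229 × 172.0 = 38.34 kg VSS/d.
R_O = Q·(S₀ − S) − 1.42·P_X = 172.0 − 1.42 × 38.34 = 117.6 kg O₂/d.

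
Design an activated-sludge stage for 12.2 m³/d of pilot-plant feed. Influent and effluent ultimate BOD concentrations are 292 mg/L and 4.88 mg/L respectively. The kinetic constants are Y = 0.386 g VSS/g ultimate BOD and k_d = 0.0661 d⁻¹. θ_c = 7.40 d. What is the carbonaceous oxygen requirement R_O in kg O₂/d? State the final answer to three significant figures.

The observed yield is Y_obs = Y/(1 + k_d·θ_c) = 0.386 / (1 + 0.0661 × 7.40) = 0.386 / 1.489 = 0.2592 g VSS per g ultimate BOD removed.
Mass of ultimate BOD removed per day: Q(S₀ − S) = 12.2 × 287.1 g/m³ = 3.503 kg/d.
Biomass synthesised: P_X = Y_obs × 3.503 = 0.9080 kg VSS/d.
R_O = Q·(S₀ − S) − 1.42·P_X = 3.503 − 1.42 × 0.9080 = 2.214 kg O₂/d.

R_O ≈ 2.21 kg O₂/d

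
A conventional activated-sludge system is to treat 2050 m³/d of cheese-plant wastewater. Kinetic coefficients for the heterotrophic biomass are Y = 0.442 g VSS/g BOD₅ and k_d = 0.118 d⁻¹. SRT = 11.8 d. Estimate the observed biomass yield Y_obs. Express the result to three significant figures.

Correct the yield for decay: Y_obs = Y/(1 + k_d θ_c) = 0.442 / (1 + 0.118 × 11.8) = 0.442 / 2.392 = 0.1848.

Y_obs ≈ 0.185 g VSS/g BOD₅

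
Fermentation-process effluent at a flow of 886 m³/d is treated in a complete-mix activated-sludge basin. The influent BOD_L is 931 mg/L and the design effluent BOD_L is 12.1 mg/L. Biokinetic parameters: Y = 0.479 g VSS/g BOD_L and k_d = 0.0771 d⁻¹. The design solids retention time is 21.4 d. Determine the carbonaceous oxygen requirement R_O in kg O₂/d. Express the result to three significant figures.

R_O ≈ 605 kg O₂/d

Observed yield with endogenous decay: Y_obs = Y / (1 + k_d·θ_c) = 0.479 / (1 + 0.0771 × 21.4) = 0.479 / 2.650 = 0.1808 g VSS/g BOD_L.
Q·(S₀ − S) = 886 × (931 − 12.1) × 10⁻³ = 814.1 kg/d removed.
Net sludge production P_X = 0.1808 × 814.1 = 147.2 kg VSS/d.
R_O = Q·ΔS − 1.42 P_X = 814.1 − 209.0 = 605.2 kg O₂/d.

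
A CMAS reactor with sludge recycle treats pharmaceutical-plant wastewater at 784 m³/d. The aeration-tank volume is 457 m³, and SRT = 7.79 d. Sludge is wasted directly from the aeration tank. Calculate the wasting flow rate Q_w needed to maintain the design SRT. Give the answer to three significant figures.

With mixed-liquor wasting, θ_c = V/Q_w, so Q_w = V/θ_c = 457.0/7.79 = 58.66 m³/d.

Q_w ≈ 58.7 m³/d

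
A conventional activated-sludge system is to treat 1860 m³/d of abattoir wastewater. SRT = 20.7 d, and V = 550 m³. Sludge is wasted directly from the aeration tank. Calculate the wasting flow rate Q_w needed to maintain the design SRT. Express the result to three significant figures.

Q_w ≈ 26.6 m³/d

With mixed-liquor wasting, θ_c = V/Q_w, so Q_w = V/θ_c = 550.0/20.7 = 26.57 m³/d.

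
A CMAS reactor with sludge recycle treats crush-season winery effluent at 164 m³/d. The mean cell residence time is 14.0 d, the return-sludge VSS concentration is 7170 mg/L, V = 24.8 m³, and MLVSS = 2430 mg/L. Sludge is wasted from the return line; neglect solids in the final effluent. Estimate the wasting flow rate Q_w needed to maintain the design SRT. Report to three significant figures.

Q_w = (V·X)/(θ_c X_r) = 24.80 × 2430 / (14.0 × 7170) = 0.6004 m³/d.

Q_w ≈ 0.600 m³/d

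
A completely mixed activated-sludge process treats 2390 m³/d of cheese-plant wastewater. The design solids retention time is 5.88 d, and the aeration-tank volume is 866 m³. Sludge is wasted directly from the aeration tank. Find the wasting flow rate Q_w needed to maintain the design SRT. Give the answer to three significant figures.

Q_w ≈ 147 m³/d

With mixed-liquor wasting, θ_c = V/Q_w, so Q_w = V/θ_c = 866.0/5.88 = 147.3 m³/d.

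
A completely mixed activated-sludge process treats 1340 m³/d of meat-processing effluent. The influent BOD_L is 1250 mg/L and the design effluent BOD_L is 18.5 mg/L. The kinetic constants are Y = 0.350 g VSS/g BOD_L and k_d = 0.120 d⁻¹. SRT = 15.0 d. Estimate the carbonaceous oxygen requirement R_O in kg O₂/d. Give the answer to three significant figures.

R_O ≈ 1360 kg O₂/d

Observed yield with endogenous decay: Y_obs = Y / (1 + k_d·θ_c) = 0.350 / (1 + 0.120 × 15.0) = 0.350 / 2.800 = 0.1250 g VSS/g BOD_L.
Substrate removed = Q·(S₀ − S) = 1340 m³/d × (1250 − 18.5) g/m³ = 1.65×10^6 g/d = 1650 kg/d.
Net sludge production P_X = 0.1250 × 1650 = 206.3 kg VSS/d.
R_O = Q·ΔS − 1.42 P_X = 1650 − 292.9 = 1357 kg O₂/d.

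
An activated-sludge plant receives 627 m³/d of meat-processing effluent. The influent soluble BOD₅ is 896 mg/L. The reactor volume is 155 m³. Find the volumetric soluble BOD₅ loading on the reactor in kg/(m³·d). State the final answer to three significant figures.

Applied soluble BOD₅ load per unit volume = Q·S₀/V = (627 × 896/1000)/155.0 = 3.624 kg soluble BOD₅·m⁻³·d⁻¹.

L_v ≈ 3.62 kg soluble BOD₅/(m³·d)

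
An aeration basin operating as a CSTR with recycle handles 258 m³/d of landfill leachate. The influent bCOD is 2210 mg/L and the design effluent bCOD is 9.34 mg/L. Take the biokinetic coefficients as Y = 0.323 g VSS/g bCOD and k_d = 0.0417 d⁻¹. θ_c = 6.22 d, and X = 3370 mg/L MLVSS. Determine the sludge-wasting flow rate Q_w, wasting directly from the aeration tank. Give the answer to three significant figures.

Rearranging the biomass balance for a CMAS with decay, V = Y·Q·ΔS·θ_c / [X·(1+k_d θ_c)] = 0.323 × 258 × (2210 − 9.34) × 6.22 / [3370 × (1 + 0.0417 × 6.22)] = 1.14×10^6 / 4244 = 268.8 m³.
For wasting at MLVSS concentration, Q_w = V/θ_c = 268.8/6.22 = 43.21 m³/d.

Q_w ≈ 43.2 m³/d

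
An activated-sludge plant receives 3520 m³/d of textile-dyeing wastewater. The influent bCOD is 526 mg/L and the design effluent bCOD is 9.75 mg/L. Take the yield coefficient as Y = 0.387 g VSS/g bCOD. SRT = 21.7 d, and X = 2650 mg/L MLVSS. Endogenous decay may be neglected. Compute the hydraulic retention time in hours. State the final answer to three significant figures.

Biomass mass balance (decay neglected): V·X = Y·Q·(S₀ − S)·θ_c, so V = 0.387 × 3520 × (526 − 9.75) × 21.7 / 2650 = 5759 m³.
τ = V/Q = 5759/3520 = 1.636 d, or 39.26 h.

τ ≈ 39.3 h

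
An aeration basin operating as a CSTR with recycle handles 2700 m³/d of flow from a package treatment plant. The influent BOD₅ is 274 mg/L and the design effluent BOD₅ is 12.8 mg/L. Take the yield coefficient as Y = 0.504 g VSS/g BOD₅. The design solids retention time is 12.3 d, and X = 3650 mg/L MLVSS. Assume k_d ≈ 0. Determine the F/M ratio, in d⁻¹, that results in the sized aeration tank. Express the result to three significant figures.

With k_d = 0 the design equation reduces to V = Y Q (S₀−S) θ_c / X = 0.504 × 2700 × (274 − 12.8) × 12.3 / 3650 = 1198 m³.
F/M = applied load / biomass = Q·S₀/(V·X) = 2700 × 274 / (1198 × 3650) = 0.1692 d⁻¹.

F/M ≈ 0.169 d⁻¹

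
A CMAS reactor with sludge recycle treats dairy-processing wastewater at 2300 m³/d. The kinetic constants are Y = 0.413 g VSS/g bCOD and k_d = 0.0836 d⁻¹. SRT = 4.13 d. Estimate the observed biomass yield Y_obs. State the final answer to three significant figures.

Y_obs ≈ 0.307 g VSS/g bCOD

Correct the yield for decay: Y_obs = Y/(1 + k_d θ_c) = 0.413 / (1 + 0.0836 × 4.13) = 0.413 / 1.345 = 0.3070.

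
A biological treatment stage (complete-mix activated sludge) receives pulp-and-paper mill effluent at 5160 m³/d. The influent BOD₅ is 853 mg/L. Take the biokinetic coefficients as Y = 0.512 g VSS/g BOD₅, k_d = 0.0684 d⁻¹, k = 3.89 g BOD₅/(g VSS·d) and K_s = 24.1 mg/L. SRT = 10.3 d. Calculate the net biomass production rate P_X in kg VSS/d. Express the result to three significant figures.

P_X ≈ 1320 kg VSS/d

Effluent substrate depends only on kinetics and SRT: S = K_s(1 + k_d θ_c) / [θ_c(Yk − k_d) − 1] = 24.1 × (1 + 0.0684 × 10.3) / [10.3 × (0.512 × 3.89 − 0.0684) − 1] = 41.08 / 18.81 = 2.184 mg/L.
Correct the yield for decay: Y_obs = Y/(1 + k_d θ_c) = 0.512 / (1 + 0.0684 × 10.3) = 0.512 / 1.705 = 0.3004.
Substrate removed = Q·(S₀ − S) = 5160 m³/d × (853 − 2.18) g/m³ = 4.39×10^6 g/d = 4390 kg/d.
Net biomass production P_X = Y_obs × Q·(S₀ − S) = 0.3004 × 4390 = 1319 kg VSS/d.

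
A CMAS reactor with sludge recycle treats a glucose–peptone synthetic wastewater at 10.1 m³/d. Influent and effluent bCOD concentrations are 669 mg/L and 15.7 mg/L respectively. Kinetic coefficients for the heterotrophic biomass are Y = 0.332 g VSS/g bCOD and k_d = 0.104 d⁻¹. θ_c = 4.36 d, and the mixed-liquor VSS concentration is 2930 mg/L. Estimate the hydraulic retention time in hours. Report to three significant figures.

τ ≈ 5.33 h

Rearranging the biomass balance for a CMAS with decay, V = Y·Q·ΔS·θ_c / [X·(1+k_d θ_c)] = 0.332 × 10.1 × (669 − 15.7) × 4.36 / [2930 × (1 + 0.104 × 4.36)] = 9.55×10^3 / 4259 = 2.243 m³.
Hydraulic retention time τ = V/Q = 2.243 / 10.1 = 0.2221 d = 5.329 h.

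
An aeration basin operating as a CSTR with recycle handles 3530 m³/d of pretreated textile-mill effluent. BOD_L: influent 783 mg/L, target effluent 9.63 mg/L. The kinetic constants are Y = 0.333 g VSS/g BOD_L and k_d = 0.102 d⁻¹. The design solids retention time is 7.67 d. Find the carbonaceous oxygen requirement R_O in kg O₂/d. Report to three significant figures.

R_O ≈ 2010 kg O₂/d

Correct the yield for decay: Y_obs = Y/(1 + k_d θ_c) = 0.333 / (1 + 0.102 × 7.67) = 0.333 / 1.782 = 0.1868.
Substrate removed = Q·(S₀ − S) = 3530 m³/d × (783 − 9.63) g/m³ = 2.73×10^6 g/d = 2730 kg/d.
Net sludge production P_X = 0.1868 × 2730 = 510.1 kg VSS/d.
Carbonaceous O₂ demand = substrate oxidised − cell-mass equivalent = 2730 − 1.42 × 510.1 = 2006 kg O₂/d.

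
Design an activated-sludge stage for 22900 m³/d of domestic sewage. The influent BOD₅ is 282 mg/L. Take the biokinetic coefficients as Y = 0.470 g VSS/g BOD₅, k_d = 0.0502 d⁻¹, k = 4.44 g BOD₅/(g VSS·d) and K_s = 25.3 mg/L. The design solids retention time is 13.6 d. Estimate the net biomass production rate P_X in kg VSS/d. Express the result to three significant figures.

Effluent substrate depends only on kinetics and SRT: S = K_s(1 + k_d θ_c) / [θ_c(Yk − k_d) − 1] = 25.3 × (1 + 0.0502 × 13.6) / [13.6 × (0.470 × 4.44 − 0.0502) − 1] = 42.57 / 26.70 = 1.595 mg/L.
The observed yield is Y_obs = Y/(1 + k_d·θ_c) = 0.470 / (1 + 0.0502 × 13.6) = 0.470 / 1.683 = 0.2793 g VSS per g BOD₅ removed.
Substrate removed = Q·(S₀ − S) = 22900 m³/d × (282 − 1.59) g/m³ = 6.42×10^6 g/d = 6421 kg/d.
P_X = Y_obs · Q(S₀ − S) = 0.2793 × 6421 = 1794 kg VSS/d.

P_X ≈ 1790 kg VSS/d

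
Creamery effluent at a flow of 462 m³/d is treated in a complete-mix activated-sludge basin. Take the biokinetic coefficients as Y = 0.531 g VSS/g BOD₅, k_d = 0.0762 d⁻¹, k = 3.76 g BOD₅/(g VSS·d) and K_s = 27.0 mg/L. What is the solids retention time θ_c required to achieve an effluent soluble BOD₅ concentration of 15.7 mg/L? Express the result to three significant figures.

From 1/θ_c = Y·k·S/(K_s + S) − k_d: Y·k·S/(K_s+S) = 0.531 × 3.76 × 15.7 / (27.0 + 15.7) = 0.7341 d⁻¹.
Then 1/θ_c = μ − k_d = 0.7341 − 0.0762 = 0.6579 d⁻¹, giving θ_c = 1.520 d.

θ_c ≈ 1.52 d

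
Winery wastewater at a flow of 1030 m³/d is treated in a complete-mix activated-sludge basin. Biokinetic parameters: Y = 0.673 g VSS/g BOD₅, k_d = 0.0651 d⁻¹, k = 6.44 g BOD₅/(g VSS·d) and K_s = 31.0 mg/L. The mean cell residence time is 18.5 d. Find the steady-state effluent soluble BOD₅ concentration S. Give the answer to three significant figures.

S ≈ 0.876 mg/L

Effluent substrate depends only on kinetics and SRT: S = K_s(1 + k_d θ_c) / [θ_c(Yk − k_d) − 1] = 31.0 × (1 + 0.0651 × 18.5) / [18.5 × (0.673 × 6.44 − 0.0651) − 1] = 68.33 / 77.98 = 0.8763 mg/L.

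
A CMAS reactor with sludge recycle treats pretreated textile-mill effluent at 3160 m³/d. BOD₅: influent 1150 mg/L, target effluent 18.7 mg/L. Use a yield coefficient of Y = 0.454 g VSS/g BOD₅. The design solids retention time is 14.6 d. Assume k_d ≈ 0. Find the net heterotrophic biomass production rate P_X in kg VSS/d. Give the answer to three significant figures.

P_X ≈ 1620 kg VSS/d

No decay correction is needed, so Y_obs = Y = 0.454.
Mass of BOD₅ removed per day: Q(S₀ − S) = 3160 × 1131 g/m³ = 3575 kg/d.
Biomass produced: P_X = Y_obs·Q·ΔS = 0.4540 × 3575 ≈ 1623 kg VSS/d.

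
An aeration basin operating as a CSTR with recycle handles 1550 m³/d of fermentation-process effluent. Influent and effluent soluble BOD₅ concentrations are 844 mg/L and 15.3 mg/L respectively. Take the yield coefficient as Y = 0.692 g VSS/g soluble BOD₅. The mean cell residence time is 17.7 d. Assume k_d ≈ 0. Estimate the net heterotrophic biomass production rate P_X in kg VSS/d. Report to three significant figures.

No decay correction is needed, so Y_obs = Y = 0.692.
Substrate removed = Q·(S₀ − S) = 1550 m³/d × (844 − 15.3) g/m³ = 1.28×10^6 g/d = 1284 kg/d.
So the net sludge growth is P_X = 0.6920 × 1284 = 888.9 kg VSS/d.

P_X ≈ 889 kg VSS/d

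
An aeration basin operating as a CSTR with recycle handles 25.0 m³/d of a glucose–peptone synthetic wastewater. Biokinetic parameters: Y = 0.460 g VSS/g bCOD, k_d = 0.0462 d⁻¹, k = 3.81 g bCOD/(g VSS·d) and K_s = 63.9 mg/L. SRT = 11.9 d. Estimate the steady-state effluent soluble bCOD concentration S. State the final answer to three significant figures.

Effluent substrate depends only on kinetics and SRT: S = K_s(1 + k_d θ_c) / [θ_c(Yk − k_d) − 1] = 63.9 × (1 + 0.0462 × 11.9) / [11.9 × (0.460 × 3.81 − 0.0462) − 1] = 99.03 / 19.31 = 5.129 mg/L.

S ≈ 5.13 mg/L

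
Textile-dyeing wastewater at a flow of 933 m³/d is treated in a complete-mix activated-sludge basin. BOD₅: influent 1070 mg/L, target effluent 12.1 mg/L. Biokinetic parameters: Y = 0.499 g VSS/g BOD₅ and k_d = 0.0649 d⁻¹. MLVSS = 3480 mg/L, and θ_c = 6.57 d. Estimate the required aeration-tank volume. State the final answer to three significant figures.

V ≈ 652 m³

Steady-state biomass mass balance: V·X·(1 + k_d·θ_c) = Y·Q·(S₀ − S)·θ_c, so V = 0.499 × 933 × (1070 − 12.1) × 6.57 / [3480 × (1 + 0.0649 × 6.57)] = 3.24×10^6 / 4964 = 651.9 m³.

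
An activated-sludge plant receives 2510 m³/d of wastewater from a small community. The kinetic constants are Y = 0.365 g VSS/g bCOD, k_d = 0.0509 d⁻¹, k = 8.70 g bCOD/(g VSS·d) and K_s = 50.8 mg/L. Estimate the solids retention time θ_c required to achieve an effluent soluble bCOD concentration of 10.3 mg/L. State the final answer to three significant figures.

At the target effluent, Y k S/(K_s+S) = 0.365×8.70×10.3/61.10 = 0.5353 d⁻¹.
1/θ_c = 0.5353 − 0.0509 = 0.4844 d⁻¹, so θ_c = 2.064 d.

θ_c ≈ 2.06 d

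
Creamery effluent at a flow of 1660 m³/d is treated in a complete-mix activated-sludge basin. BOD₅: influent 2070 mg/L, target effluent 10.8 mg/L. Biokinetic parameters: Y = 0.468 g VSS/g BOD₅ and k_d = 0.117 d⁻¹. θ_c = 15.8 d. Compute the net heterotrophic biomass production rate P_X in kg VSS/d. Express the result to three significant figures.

P_X ≈ 562 kg VSS/d

Observed yield with endogenous decay: Y_obs = Y / (1 + k_d·θ_c) = 0.468 / (1 + 0.117 × 15.8) = 0.468 / 2.849 = 0.1643 g VSS/g BOD₅.
Mass of BOD₅ removed per day: Q(S₀ − S) = 1660 × 2059 g/m³ = 3418 kg/d.
Biomass produced: P_X = Y_obs·Q·ΔS = 0.1643 × 3418 ≈ 561.6 kg VSS/d.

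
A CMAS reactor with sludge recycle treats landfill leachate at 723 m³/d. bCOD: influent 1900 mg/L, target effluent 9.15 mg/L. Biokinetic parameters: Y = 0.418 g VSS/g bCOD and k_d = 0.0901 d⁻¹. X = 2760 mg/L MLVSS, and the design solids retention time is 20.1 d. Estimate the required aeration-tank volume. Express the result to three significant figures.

V ≈ 1480 m³

Rearranging the biomass balance for a CMAS with decay, V = Y·Q·ΔS·θ_c / [X·(1+k_d θ_c)] = 0.418 × 723 × (1900 − 9.15) × 20.1 / [2760 × (1 + 0.0901 × 20.1)] = 1.15×10^7 / 7758 = 1480 m³.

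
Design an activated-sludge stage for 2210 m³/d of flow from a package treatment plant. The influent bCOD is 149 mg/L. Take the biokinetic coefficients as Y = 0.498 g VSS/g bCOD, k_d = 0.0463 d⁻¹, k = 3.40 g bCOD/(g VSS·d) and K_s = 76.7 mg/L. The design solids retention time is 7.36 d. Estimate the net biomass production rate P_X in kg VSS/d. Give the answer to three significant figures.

For a completely mixed reactor with recycle the Lawrence–McCarty relation gives S = K_s·(1 + k_d·θ_c) / [θ_c·(Y·k − k_d) − 1] = 76.7 × (1 + 0.0463 × 7.36) / [7.36 × (0.498 × 3.40 − 0.0463) − 1] = 102.8 / 11.12 = 9.247 mg/L.
Y_obs = Y / (1 + k_d θ_c) = 0.498 / (1 + 0.0463 × 7.36) = 0.498 / 1.341 = 0.3714.
Q·(S₀ − S) = 2210 × (149 − 9.25) × 10⁻³ = 308.8 kg/d removed.
Biomass produced: P_X = Y_obs·Q·ΔS = 0.3714 × 308.8 ≈ 114.7 kg VSS/d.

P_X ≈ 115 kg VSS/d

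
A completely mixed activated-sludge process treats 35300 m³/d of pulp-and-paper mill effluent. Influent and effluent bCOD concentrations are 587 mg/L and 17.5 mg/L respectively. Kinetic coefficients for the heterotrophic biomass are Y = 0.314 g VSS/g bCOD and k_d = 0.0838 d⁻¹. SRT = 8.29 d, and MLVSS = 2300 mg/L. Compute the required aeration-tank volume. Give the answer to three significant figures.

V ≈ 13400 m³

From the SRT design equation V = Y Q (S₀−S) θ_c / [X (1 + k_d θ_c)] = 0.314 × 35300 × (587 − 17.5) × 8.29 / [2300 × (1 + 0.0838 × 8.29)] = 5.23×10^7 / 3898 = 13426 m³.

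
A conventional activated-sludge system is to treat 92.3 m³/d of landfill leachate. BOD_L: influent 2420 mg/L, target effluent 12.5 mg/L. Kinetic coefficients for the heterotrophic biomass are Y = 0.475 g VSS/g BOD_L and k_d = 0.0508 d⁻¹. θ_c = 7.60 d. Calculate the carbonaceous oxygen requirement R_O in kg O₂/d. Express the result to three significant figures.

Observed yield with endogenous decay: Y_obs = Y / (1 + k_d·θ_c) = 0.475 / (1 + 0.0508 × 7.60) = 0.475 / 1.386 = 0.3427 g VSS/g BOD_L.
ΔS = 2420 − 12.5 = 2408 mg/L, so the substrate removal rate is 92.3 × 2408/1000 = 222.2 kg BOD_L/d.
P_X = Y_obs·Q·(S₀ − S) = 0.3427 × 222.2 = 76.15 kg VSS/d.
R_O = Q·(S₀ − S) − 1.42·P_X = 222.2 − 1.42 × 76.15 = 114.1 kg O₂/d.

R_O ≈ 114 kg O₂/d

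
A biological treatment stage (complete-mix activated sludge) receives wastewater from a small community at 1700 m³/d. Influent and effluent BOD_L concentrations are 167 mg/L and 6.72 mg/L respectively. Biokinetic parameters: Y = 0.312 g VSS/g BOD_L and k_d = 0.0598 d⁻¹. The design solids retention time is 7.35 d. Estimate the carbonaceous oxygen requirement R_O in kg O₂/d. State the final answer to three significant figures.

R_O ≈ 189 kg O₂/d

The observed yield is Y_obs = Y/(1 + k_d·θ_c) = 0.312 / (1 + 0.0598 × 7.35) = 0.312 / 1.440 = 0.2167 g VSS per g BOD_L removed.
Substrate removed = Q·(S₀ − S) = 1700 m³/d × (167 − 6.72) g/m³ = 2.72×10^5 g/d = 272.5 kg/d.
Net sludge production P_X = 0.2167 × 272.5 = 59.06 kg VSS/d.
R_O = Q·ΔS − 1.42 P_X = 272.5 − 83.86 = 188.6 kg O₂/d.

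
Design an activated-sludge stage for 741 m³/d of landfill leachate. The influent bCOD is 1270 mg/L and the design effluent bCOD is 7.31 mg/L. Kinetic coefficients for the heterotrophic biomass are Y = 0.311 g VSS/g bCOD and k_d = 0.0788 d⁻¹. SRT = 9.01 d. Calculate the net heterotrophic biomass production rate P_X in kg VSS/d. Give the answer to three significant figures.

Y_obs = Y / (1 + k_d θ_c) = 0.311 / (1 + 0.0788 × 9.01) = 0.311 / 1.710 = 0.1819.
Q·(S₀ − S) = 741 × (1270 − 7.31) × 10⁻³ = 935.7 kg/d removed.
Biomass produced: P_X = Y_obs·Q·ΔS = 0.1819 × 935.7 ≈ 170.2 kg VSS/d.

P_X ≈ 170 kg VSS/d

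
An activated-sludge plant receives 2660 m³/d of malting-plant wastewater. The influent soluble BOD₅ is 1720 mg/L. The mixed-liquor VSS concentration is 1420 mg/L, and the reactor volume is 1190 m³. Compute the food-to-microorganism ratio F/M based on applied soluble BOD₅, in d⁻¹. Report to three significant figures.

F/M = Q·S₀ / (V·X) = 2660 × 1720 / (1190 × 1420) = 2.708 g soluble BOD₅·(g VSS·d)⁻¹.

F/M ≈ 2.71 d⁻¹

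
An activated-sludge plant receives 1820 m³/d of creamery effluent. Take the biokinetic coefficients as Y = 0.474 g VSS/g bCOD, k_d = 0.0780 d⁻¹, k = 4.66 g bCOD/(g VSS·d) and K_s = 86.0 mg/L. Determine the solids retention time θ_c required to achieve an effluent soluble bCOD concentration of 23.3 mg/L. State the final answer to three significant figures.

From 1/θ_c = Y·k·S/(K_s + S) − k_d: Y·k·S/(K_s+S) = 0.474 × 4.66 × 23.3 / (86.0 + 23.3) = 0.4709 d⁻¹.
1/θ_c = 0.4709 − 0.0780 = 0.3929 d⁻¹, so θ_c = 2.545 d.

θ_c ≈ 2.55 d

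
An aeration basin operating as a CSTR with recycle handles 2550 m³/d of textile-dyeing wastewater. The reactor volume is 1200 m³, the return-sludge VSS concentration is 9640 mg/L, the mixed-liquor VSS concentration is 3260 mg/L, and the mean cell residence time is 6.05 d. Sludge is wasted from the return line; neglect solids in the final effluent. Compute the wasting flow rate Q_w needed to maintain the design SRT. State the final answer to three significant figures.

Q_w ≈ 67.1 m³/d

Wasting from the return line (neglecting effluent solids): Q_w = V·X / (θ_c·X_r) = 1200 × 3260 / (6.05 × 9640) = 67.08 m³/d.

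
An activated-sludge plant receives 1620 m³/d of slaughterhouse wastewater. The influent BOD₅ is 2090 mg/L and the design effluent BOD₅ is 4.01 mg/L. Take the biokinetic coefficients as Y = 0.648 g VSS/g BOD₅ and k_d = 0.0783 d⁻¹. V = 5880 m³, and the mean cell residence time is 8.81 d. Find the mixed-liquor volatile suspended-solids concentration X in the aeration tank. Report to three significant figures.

From V·X·(1 + k_d·θ_c) = Y·Q·(S₀ − S)·θ_c: X = 0.648 × 1620 × (2090 − 4.01) × 8.81 / [5880 × (1 + 0.0783 × 8.81)] = 1942 mg/L.

X ≈ 1940 mg/L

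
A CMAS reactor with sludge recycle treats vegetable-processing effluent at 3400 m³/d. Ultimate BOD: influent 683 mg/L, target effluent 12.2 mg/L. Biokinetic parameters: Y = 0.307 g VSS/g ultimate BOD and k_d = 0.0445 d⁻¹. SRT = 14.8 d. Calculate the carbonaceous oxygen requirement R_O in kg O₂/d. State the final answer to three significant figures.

The observed yield is Y_obs = Y/(1 + k_d·θ_c) = 0.307 / (1 + 0.0445 × 14.8) = 0.307 / 1.659 = 0.1851 g VSS per g ultimate BOD removed.
Substrate removed = Q·(S₀ − S) = 3400 m³/d × (683 − 12.2) g/m³ = 2.28×10^6 g/d = 2281 kg/d.
Biomass synthesised: P_X = Y_obs × 2281 = 422.2 kg VSS/d.
R_O = Q·ΔS − 1.42 P_X = 2281 − 599.5 = 1681 kg O₂/d.

R_O ≈ 1680 kg O₂/d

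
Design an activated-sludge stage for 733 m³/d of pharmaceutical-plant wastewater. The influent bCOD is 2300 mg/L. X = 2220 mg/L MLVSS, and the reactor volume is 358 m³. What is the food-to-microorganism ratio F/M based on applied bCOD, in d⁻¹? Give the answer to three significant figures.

F/M = Q·S₀ / (V·X) = 733 × 2300 / (358.0 × 2220) = 2.121 g bCOD·(g VSS·d)⁻¹.

F/M ≈ 2.12 d⁻¹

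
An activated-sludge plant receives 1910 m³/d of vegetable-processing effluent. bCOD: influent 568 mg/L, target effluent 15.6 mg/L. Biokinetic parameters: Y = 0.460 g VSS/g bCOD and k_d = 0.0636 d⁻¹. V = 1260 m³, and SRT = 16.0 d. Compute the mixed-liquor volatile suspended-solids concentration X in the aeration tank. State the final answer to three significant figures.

X ≈ 3050 mg/L

Solving the biomass balance for X: X = Y Q (S₀−S) θ_c / [V (1+k_d θ_c)] = 0.460 × 1910 × (568 − 15.6) × 16.0 / [1260 × (1 + 0.0636 × 16.0)] = 3055 mg/L.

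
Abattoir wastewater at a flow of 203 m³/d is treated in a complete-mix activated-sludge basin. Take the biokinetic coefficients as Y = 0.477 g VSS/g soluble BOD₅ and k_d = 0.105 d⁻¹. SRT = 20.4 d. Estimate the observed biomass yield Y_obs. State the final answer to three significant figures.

Y_obs ≈ 0.152 g VSS/g soluble BOD₅

Observed yield with endogenous decay: Y_obs = Y / (1 + k_d·θ_c) = 0.477 / (1 + 0.105 × 20.4) = 0.477 / 3.142 = 0.1518 g VSS/g soluble BOD₅.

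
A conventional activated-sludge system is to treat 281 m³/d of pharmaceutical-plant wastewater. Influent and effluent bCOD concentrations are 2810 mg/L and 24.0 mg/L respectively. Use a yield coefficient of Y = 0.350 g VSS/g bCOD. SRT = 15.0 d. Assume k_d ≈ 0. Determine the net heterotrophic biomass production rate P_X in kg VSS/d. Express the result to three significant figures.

No decay correction is needed, so Y_obs = Y = 0.350.
Q·(S₀ − S) = 281 × (2810 − 24.0) × 10⁻³ = 782.9 kg/d removed.
So the net sludge growth is P_X = 0.3500 × 782.9 = 274.0 kg VSS/d.

P_X ≈ 274 kg VSS/d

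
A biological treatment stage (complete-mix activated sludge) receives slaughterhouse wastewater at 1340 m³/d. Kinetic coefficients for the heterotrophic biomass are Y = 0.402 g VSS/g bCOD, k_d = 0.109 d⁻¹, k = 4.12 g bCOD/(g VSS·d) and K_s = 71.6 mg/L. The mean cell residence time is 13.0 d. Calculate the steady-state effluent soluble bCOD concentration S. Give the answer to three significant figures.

From the Monod/SRT balance for a CMAS, S = K_s·(1+k_d θ_c)/[θ_c·(Y k − k_d) − 1] = 71.6 × (1 + 0.109 × 13.0) / [13.0 × (0.402 × 4.12 − 0.109) − 1] = 173.1 / 19.11 = 9.054 mg/L.

S ≈ 9.05 mg/L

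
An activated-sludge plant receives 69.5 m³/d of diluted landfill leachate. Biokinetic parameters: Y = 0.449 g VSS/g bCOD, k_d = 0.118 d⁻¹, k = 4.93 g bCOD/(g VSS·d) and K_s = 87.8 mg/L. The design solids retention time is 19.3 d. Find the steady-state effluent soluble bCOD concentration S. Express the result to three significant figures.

S ≈ 7.30 mg/L

For a completely mixed reactor with recycle the Lawrence–McCarty relation gives S = K_s·(1 + k_d·θ_c) / [θ_c·(Y·k − k_d) − 1] = 87.8 × (1 + 0.118 × 19.3) / [19.3 × (0.449 × 4.93 − 0.118) − 1] = 287.8 / 39.44 = 7.295 mg/L.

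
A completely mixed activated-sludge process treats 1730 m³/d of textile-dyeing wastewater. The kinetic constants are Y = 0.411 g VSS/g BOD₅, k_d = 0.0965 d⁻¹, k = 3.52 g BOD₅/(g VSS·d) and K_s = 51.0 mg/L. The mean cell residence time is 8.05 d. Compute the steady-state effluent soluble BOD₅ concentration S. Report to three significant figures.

S ≈ 9.18 mg/L

From the Monod/SRT balance for a CMAS, S = K_s·(1+k_d θ_c)/[θ_c·(Y k − k_d) − 1] = 51.0 × (1 + 0.0965 × 8.05) / [8.05 × (0.411 × 3.52 − 0.0965) − 1] = 90.62 / 9.869 = 9.182 mg/L.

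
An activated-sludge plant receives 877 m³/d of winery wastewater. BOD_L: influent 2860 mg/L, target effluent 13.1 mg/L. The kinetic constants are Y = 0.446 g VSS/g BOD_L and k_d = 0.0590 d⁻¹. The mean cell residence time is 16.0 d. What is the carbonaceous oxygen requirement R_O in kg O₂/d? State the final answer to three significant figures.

R_O ≈ 1680 kg O₂/d

The observed yield is Y_obs = Y/(1 + k_d·θ_c) = 0.446 / (1 + 0.0590 × 16.0) = 0.446 / 1.944 = 0.2294 g VSS per g BOD_L removed.
ΔS = 2860 − 13.1 = 2847 mg/L, so the substrate removal rate is 877 × 2847/1000 = 2497 kg BOD_L/d.
Biomass synthesised: P_X = Y_obs × 2497 = 572.8 kg VSS/d.
R_O = Q·(S₀ − S) − 1.42·P_X = 2497 − 1.42 × 572.8 = 1683 kg O₂/d.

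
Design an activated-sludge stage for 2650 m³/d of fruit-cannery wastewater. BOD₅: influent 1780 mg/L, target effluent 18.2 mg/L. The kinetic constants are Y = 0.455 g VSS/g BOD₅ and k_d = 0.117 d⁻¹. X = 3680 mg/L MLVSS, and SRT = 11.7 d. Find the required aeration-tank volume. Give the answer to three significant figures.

V ≈ 2850 m³

From the SRT design equation V = Y Q (S₀−S) θ_c / [X (1 + k_d θ_c)] = 0.455 × 2650 × (1780 − 18.2) × 11.7 / [3680 × (1 + 0.117 × 11.7)] = 2.49×10^7 / 8718 = 2851 m³.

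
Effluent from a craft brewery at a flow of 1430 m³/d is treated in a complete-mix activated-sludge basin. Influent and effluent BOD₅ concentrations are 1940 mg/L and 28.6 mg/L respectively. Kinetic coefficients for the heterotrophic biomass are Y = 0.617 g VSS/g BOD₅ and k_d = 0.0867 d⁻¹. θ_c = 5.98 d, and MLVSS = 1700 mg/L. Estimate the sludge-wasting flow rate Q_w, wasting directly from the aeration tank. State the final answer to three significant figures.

Steady-state biomass mass balance: V·X·(1 + k_d·θ_c) = Y·Q·(S₀ − S)·θ_c, so V = 0.617 × 1430 × (1940 − 28.6) × 5.98 / [1700 × (1 + 0.0867 × 5.98)] = 1.01×10^7 / 2581 = 3907 m³.
For wasting at MLVSS concentration, Q_w = V/θ_c = 3907/5.98 = 653.3 m³/d.

Q_w ≈ 653 m³/d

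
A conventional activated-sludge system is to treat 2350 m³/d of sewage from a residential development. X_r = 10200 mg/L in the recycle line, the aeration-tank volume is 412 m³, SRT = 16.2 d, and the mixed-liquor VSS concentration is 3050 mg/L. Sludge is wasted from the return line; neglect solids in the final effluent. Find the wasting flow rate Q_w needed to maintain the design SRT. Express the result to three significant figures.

Q_w ≈ 7.60 m³/d

Q_w = (V·X)/(θ_c X_r) = 412.0 × 3050 / (16.2 × 10200) = 7.605 m³/d.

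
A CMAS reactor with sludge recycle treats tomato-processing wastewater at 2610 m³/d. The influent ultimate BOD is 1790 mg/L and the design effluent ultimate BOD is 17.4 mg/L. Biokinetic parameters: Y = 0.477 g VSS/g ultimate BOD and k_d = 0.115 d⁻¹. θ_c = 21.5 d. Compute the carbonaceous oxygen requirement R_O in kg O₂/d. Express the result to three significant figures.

R_O ≈ 3720 kg O₂/d

Observed yield with endogenous decay: Y_obs = Y / (1 + k_d·θ_c) = 0.477 / (1 + 0.115 × 21.5) = 0.477 / 3.473 = 0.1374 g VSS/g ultimate BOD.
ΔS = 1790 − 17.4 = 1773 mg/L, so the substrate removal rate is 2610 × 1773/1000 = 4626 kg ultimate BOD/d.
P_X = Y_obs·Q·(S₀ − S) = 0.1374 × 4626 = 635.5 kg VSS/d.
R_O = Q·(S₀ − S) − 1.42·P_X = 4626 − 1.42 × 635.5 = 3724 kg O₂/d.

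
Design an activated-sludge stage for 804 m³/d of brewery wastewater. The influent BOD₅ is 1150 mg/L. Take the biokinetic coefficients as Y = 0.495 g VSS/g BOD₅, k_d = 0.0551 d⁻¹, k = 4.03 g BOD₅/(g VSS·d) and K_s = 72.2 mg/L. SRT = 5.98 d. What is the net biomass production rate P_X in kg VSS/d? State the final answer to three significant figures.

Effluent substrate depends only on kinetics and SRT: S = K_s(1 + k_d θ_c) / [θ_c(Yk − k_d) − 1] = 72.2 × (1 + 0.0551 × 5.98) / [5.98 × (0.495 × 4.03 − 0.0551) − 1] = 95.99 / 10.60 = 9.056 mg/L.
Observed yield with endogenous decay: Y_obs = Y / (1 + k_d·θ_c) = 0.495 / (1 + 0.0551 × 5.98) = 0.495 / 1.329 = 0.3723 g VSS/g BOD₅.
Q·(S₀ − S) = 804 × (1150 − 9.06) × 10⁻³ = 917.3 kg/d removed.
So the net sludge growth is P_X = 0.3723 × 917.3 = 341.5 kg VSS/d.

P_X ≈ 342 kg VSS/d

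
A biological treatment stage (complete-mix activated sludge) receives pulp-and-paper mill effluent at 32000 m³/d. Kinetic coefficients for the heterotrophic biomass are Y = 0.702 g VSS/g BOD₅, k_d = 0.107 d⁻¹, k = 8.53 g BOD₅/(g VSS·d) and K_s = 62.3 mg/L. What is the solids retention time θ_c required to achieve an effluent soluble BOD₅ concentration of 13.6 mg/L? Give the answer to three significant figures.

Specific growth rate at S = 13.6 mg/L: μ = YkS/(K_s+S) = 0.702·8.53·13.6/(62.3+13.6) = 1.073 d⁻¹.
Then 1/θ_c = μ − k_d = 1.073 − 0.107 = 0.9660 d⁻¹, giving θ_c = 1.035 d.

θ_c ≈ 1.04 d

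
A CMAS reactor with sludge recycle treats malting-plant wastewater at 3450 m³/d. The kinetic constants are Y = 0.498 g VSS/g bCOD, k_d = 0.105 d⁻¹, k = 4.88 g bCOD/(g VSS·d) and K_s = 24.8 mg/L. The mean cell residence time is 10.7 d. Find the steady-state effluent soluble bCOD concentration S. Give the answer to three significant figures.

S ≈ 2.21 mg/L

Effluent substrate depends only on kinetics and SRT: S = K_s(1 + k_d θ_c) / [θ_c(Yk − k_d) − 1] = 24.8 × (1 + 0.105 × 10.7) / [10.7 × (0.498 × 4.88 − 0.105) − 1] = 52.66 / 23.88 = 2.205 mg/L.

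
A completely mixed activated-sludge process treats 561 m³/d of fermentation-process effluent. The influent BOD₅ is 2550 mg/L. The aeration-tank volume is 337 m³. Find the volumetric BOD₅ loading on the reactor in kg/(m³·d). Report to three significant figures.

L_v ≈ 4.24 kg BOD₅/(m³·d)

Applied BOD₅ load per unit volume = Q·S₀/V = (561 × 2550/1000)/337.0 = 4.245 kg BOD₅·m⁻³·d⁻¹.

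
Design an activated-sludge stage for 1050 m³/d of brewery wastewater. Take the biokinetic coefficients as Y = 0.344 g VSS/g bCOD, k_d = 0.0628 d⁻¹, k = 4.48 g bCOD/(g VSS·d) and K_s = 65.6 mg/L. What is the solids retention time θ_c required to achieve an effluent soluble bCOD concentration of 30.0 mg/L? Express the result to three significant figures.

At the target effluent, Y k S/(K_s+S) = 0.344×4.48×30.0/95.60 = 0.4836 d⁻¹.
Then 1/θ_c = μ − k_d = 0.4836 − 0.0628 = 0.4208 d⁻¹, giving θ_c = 2.376 d.

θ_c ≈ 2.38 d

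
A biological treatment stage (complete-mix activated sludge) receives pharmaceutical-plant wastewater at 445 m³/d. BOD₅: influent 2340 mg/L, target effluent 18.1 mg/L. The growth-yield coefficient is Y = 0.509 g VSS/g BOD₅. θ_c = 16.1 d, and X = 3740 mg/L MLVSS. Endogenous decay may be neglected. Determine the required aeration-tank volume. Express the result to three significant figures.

With k_d = 0 the design equation reduces to V = Y Q (S₀−S) θ_c / X = 0.509 × 445 × (2340 − 18.1) × 16.1 / 3740 = 2264 m³.

V ≈ 2260 m³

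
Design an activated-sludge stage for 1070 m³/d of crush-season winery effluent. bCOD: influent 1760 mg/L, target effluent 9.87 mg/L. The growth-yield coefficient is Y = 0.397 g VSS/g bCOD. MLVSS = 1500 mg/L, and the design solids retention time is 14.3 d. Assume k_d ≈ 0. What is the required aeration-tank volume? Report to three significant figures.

With k_d = 0 the design equation reduces to V = Y Q (S₀−S) θ_c / X = 0.397 × 1070 × (1760 − 9.87) × 14.3 / 1500 = 7087 m³.

V ≈ 7090 m³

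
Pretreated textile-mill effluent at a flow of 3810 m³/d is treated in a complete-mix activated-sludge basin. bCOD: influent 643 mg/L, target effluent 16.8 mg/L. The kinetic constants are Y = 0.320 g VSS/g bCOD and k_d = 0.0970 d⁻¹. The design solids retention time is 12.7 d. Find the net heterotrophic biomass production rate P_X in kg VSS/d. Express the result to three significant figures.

Observed yield with endogenous decay: Y_obs = Y / (1 + k_d·θ_c) = 0.320 / (1 + 0.0970 × 12.7) = 0.320 / 2.232 = 0.1434 g VSS/g bCOD.
Substrate removed = Q·(S₀ − S) = 3810 m³/d × (643 − 16.8) g/m³ = 2.39×10^6 g/d = 2386 kg/d.
So the net sludge growth is P_X = 0.1434 × 2386 = 342.1 kg VSS/d.

P_X ≈ 342 kg VSS/d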